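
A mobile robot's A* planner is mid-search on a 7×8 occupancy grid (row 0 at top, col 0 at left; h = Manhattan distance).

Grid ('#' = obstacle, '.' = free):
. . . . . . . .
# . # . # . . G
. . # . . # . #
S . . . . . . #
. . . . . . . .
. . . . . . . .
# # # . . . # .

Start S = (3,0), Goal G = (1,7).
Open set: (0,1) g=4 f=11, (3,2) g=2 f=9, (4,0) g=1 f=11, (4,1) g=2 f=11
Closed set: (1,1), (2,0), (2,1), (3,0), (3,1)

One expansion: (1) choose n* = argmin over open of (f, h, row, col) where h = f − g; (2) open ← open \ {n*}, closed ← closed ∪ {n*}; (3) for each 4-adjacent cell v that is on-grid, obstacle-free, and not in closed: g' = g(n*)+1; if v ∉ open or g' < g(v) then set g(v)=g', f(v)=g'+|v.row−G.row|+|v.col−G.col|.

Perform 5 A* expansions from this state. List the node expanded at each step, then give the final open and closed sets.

step 1: expand (3,2) (f=9, h=7) → closed; open now [(0,1) g=4 f=11, (3,3) g=3 f=9, (4,0) g=1 f=11, (4,1) g=2 f=11, (4,2) g=3 f=11]
step 2: expand (3,3) (f=9, h=6) → closed; open now [(0,1) g=4 f=11, (2,3) g=4 f=9, (3,4) g=4 f=9, (4,0) g=1 f=11, (4,1) g=2 f=11, (4,2) g=3 f=11, (4,3) g=4 f=11]
step 3: expand (2,3) (f=9, h=5) → closed; open now [(0,1) g=4 f=11, (1,3) g=5 f=9, (2,4) g=5 f=9, (3,4) g=4 f=9, (4,0) g=1 f=11, (4,1) g=2 f=11, (4,2) g=3 f=11, (4,3) g=4 f=11]
step 4: expand (1,3) (f=9, h=4) → closed; open now [(0,1) g=4 f=11, (0,3) g=6 f=11, (2,4) g=5 f=9, (3,4) g=4 f=9, (4,0) g=1 f=11, (4,1) g=2 f=11, (4,2) g=3 f=11, (4,3) g=4 f=11]
step 5: expand (2,4) (f=9, h=4) → closed; open now [(0,1) g=4 f=11, (0,3) g=6 f=11, (3,4) g=4 f=9, (4,0) g=1 f=11, (4,1) g=2 f=11, (4,2) g=3 f=11, (4,3) g=4 f=11]

order=[(3,2) → (3,3) → (2,3) → (1,3) → (2,4)]; open=[(0,1) g=4 f=11, (0,3) g=6 f=11, (3,4) g=4 f=9, (4,0) g=1 f=11, (4,1) g=2 f=11, (4,2) g=3 f=11, (4,3) g=4 f=11]; closed=[(1,1), (1,3), (2,0), (2,1), (2,3), (2,4), (3,0), (3,1), (3,2), (3,3)]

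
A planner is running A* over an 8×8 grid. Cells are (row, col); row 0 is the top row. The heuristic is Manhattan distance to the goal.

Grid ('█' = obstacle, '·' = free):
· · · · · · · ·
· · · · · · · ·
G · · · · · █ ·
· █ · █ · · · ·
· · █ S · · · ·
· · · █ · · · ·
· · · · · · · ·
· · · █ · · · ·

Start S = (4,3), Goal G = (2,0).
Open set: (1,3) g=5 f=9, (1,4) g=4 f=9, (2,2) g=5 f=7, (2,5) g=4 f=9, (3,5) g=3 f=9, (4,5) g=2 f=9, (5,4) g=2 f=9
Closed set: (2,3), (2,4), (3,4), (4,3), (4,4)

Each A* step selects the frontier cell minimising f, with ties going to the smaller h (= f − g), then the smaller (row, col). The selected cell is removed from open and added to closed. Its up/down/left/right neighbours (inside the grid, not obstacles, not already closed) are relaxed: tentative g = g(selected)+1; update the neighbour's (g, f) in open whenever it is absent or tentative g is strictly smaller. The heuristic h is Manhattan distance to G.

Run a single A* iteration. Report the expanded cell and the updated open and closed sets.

expanded=(2,2); open=[(1,2) g=6 f=9, (1,3) g=5 f=9, (1,4) g=4 f=9, (2,1) g=6 f=7, (2,5) g=4 f=9, (3,2) g=6 f=9, (3,5) g=3 f=9, (4,5) g=2 f=9, (5,4) g=2 f=9]; closed=[(2,2), (2,3), (2,4), (3,4), (4,3), (4,4)]

step 1: expand (2,2) (f=7, h=2) → closed; open now [(1,2) g=6 f=9, (1,3) g=5 f=9, (1,4) g=4 f=9, (2,1) g=6 f=7, (2,5) g=4 f=9, (3,2) g=6 f=9, (3,5) g=3 f=9, (4,5) g=2 f=9, (5,4) g=2 f=9]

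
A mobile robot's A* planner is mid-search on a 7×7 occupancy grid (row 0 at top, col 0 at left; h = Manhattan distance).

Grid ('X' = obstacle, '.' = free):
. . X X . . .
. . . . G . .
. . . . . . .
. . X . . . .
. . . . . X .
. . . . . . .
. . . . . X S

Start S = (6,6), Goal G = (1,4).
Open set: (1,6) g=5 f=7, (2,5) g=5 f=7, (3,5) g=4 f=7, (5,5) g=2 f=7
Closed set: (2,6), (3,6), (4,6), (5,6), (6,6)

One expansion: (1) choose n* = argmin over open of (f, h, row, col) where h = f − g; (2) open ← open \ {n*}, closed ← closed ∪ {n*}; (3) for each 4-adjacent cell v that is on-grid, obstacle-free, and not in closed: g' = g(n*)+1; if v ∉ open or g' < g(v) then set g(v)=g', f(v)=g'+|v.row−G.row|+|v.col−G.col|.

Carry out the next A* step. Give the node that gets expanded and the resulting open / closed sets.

step 1: expand (1,6) (f=7, h=2) → closed; open now [(0,6) g=6 f=9, (1,5) g=6 f=7, (2,5) g=5 f=7, (3,5) g=4 f=7, (5,5) g=2 f=7]

expanded=(1,6); open=[(0,6) g=6 f=9, (1,5) g=6 f=7, (2,5) g=5 f=7, (3,5) g=4 f=7, (5,5) g=2 f=7]; closed=[(1,6), (2,6), (3,6), (4,6), (5,6), (6,6)]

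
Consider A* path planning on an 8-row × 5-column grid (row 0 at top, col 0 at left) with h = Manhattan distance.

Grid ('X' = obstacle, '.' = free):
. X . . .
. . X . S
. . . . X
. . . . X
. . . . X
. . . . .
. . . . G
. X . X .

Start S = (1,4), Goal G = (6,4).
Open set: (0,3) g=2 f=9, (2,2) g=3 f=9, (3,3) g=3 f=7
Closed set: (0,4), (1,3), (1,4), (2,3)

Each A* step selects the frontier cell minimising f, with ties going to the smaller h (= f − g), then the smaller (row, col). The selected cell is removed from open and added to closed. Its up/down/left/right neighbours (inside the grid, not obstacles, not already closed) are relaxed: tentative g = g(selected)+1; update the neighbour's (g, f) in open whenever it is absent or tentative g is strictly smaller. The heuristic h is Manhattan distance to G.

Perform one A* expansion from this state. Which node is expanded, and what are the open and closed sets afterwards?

step 1: expand (3,3) (f=7, h=4) → closed; open now [(0,3) g=2 f=9, (2,2) g=3 f=9, (3,2) g=4 f=9, (4,3) g=4 f=7]

expanded=(3,3); open=[(0,3) g=2 f=9, (2,2) g=3 f=9, (3,2) g=4 f=9, (4,3) g=4 f=7]; closed=[(0,4), (1,3), (1,4), (2,3), (3,3)]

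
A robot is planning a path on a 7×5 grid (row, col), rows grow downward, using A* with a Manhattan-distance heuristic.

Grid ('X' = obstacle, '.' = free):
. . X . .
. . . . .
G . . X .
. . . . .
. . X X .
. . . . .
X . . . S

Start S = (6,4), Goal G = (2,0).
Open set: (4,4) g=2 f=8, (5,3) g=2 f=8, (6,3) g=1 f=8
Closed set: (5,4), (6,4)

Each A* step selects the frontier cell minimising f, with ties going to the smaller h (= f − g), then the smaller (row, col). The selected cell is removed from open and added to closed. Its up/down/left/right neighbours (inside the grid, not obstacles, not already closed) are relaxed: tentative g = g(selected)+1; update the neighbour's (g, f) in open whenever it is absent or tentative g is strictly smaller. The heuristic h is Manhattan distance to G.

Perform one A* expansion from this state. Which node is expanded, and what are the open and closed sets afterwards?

step 1: expand (4,4) (f=8, h=6) → closed; open now [(3,4) g=3 f=8, (5,3) g=2 f=8, (6,3) g=1 f=8]

expanded=(4,4); open=[(3,4) g=3 f=8, (5,3) g=2 f=8, (6,3) g=1 f=8]; closed=[(4,4), (5,4), (6,4)]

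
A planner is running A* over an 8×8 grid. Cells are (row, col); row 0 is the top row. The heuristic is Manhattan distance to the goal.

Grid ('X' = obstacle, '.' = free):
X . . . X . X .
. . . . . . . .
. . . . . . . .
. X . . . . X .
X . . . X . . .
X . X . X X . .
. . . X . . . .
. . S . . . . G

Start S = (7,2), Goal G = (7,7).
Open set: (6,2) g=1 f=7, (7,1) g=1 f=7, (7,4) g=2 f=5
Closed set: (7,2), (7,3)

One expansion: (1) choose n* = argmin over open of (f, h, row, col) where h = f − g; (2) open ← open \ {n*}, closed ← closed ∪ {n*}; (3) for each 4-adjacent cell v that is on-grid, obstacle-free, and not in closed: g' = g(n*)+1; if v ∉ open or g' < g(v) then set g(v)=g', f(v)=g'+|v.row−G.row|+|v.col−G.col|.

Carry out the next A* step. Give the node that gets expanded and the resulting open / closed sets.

step 1: expand (7,4) (f=5, h=3) → closed; open now [(6,2) g=1 f=7, (6,4) g=3 f=7, (7,1) g=1 f=7, (7,5) g=3 f=5]

expanded=(7,4); open=[(6,2) g=1 f=7, (6,4) g=3 f=7, (7,1) g=1 f=7, (7,5) g=3 f=5]; closed=[(7,2), (7,3), (7,4)]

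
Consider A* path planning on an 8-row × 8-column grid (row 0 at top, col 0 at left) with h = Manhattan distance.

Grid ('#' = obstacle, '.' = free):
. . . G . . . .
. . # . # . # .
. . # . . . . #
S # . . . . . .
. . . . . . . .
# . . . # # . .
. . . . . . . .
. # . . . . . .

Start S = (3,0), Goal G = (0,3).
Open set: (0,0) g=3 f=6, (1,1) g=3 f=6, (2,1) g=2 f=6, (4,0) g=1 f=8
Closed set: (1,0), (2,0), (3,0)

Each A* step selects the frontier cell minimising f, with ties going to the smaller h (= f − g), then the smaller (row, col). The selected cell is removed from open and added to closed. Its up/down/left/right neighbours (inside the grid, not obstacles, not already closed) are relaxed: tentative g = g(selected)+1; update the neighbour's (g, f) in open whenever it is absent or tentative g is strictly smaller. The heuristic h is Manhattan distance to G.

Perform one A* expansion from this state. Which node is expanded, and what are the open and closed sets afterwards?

expanded=(0,0); open=[(0,1) g=4 f=6, (1,1) g=3 f=6, (2,1) g=2 f=6, (4,0) g=1 f=8]; closed=[(0,0), (1,0), (2,0), (3,0)]

step 1: expand (0,0) (f=6, h=3) → closed; open now [(0,1) g=4 f=6, (1,1) g=3 f=6, (2,1) g=2 f=6, (4,0) g=1 f=8]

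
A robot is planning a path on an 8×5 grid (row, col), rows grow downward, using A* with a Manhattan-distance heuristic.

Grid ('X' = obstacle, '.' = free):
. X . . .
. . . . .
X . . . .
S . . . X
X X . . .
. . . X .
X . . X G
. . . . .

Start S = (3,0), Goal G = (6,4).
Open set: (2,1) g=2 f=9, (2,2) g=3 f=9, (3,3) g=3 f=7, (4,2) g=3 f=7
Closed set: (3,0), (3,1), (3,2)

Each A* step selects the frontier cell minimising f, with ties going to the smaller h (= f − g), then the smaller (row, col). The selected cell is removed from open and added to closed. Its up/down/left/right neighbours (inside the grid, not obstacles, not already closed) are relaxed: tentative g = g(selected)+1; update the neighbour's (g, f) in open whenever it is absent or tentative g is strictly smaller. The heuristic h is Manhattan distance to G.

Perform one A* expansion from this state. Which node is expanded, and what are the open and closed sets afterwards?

step 1: expand (3,3) (f=7, h=4) → closed; open now [(2,1) g=2 f=9, (2,2) g=3 f=9, (2,3) g=4 f=9, (4,2) g=3 f=7, (4,3) g=4 f=7]

expanded=(3,3); open=[(2,1) g=2 f=9, (2,2) g=3 f=9, (2,3) g=4 f=9, (4,2) g=3 f=7, (4,3) g=4 f=7]; closed=[(3,0), (3,1), (3,2), (3,3)]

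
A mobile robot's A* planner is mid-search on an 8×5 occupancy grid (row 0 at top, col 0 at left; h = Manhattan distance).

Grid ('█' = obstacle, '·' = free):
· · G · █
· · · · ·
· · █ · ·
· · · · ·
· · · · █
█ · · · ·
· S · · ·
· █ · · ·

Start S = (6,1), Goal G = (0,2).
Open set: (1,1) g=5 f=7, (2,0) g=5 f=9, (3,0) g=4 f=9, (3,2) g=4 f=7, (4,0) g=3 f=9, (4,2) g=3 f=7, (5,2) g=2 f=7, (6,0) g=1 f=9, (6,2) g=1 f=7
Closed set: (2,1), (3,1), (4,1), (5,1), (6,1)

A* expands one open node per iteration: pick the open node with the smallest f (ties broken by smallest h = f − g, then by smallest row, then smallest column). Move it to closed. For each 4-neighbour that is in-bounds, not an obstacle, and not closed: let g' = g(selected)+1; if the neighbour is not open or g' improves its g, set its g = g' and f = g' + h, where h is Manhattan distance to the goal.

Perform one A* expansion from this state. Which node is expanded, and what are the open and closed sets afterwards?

expanded=(1,1); open=[(0,1) g=6 f=7, (1,0) g=6 f=9, (1,2) g=6 f=7, (2,0) g=5 f=9, (3,0) g=4 f=9, (3,2) g=4 f=7, (4,0) g=3 f=9, (4,2) g=3 f=7, (5,2) g=2 f=7, (6,0) g=1 f=9, (6,2) g=1 f=7]; closed=[(1,1), (2,1), (3,1), (4,1), (5,1), (6,1)]

step 1: expand (1,1) (f=7, h=2) → closed; open now [(0,1) g=6 f=7, (1,0) g=6 f=9, (1,2) g=6 f=7, (2,0) g=5 f=9, (3,0) g=4 f=9, (3,2) g=4 f=7, (4,0) g=3 f=9, (4,2) g=3 f=7, (5,2) g=2 f=7, (6,0) g=1 f=9, (6,2) g=1 f=7]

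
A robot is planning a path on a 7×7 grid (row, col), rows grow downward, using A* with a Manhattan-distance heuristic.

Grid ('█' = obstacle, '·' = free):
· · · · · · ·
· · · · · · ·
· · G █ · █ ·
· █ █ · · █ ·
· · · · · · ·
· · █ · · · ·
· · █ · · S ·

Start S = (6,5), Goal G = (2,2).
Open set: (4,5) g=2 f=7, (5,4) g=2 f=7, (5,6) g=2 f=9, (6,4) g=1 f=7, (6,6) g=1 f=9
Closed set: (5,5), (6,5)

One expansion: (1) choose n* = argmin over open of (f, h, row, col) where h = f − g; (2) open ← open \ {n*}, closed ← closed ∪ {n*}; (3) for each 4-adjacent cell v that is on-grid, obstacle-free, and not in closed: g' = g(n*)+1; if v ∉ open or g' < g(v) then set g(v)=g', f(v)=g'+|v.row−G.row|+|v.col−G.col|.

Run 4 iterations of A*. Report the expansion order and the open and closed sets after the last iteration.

order=[(4,5) → (4,4) → (3,4) → (2,4)]; open=[(1,4) g=6 f=9, (3,3) g=5 f=7, (4,3) g=4 f=7, (4,6) g=3 f=9, (5,4) g=2 f=7, (5,6) g=2 f=9, (6,4) g=1 f=7, (6,6) g=1 f=9]; closed=[(2,4), (3,4), (4,4), (4,5), (5,5), (6,5)]

step 1: expand (4,5) (f=7, h=5) → closed; open now [(4,4) g=3 f=7, (4,6) g=3 f=9, (5,4) g=2 f=7, (5,6) g=2 f=9, (6,4) g=1 f=7, (6,6) g=1 f=9]
step 2: expand (4,4) (f=7, h=4) → closed; open now [(3,4) g=4 f=7, (4,3) g=4 f=7, (4,6) g=3 f=9, (5,4) g=2 f=7, (5,6) g=2 f=9, (6,4) g=1 f=7, (6,6) g=1 f=9]
step 3: expand (3,4) (f=7, h=3) → closed; open now [(2,4) g=5 f=7, (3,3) g=5 f=7, (4,3) g=4 f=7, (4,6) g=3 f=9, (5,4) g=2 f=7, (5,6) g=2 f=9, (6,4) g=1 f=7, (6,6) g=1 f=9]
step 4: expand (2,4) (f=7, h=2) → closed; open now [(1,4) g=6 f=9, (3,3) g=5 f=7, (4,3) g=4 f=7, (4,6) g=3 f=9, (5,4) g=2 f=7, (5,6) g=2 f=9, (6,4) g=1 f=7, (6,6) g=1 f=9]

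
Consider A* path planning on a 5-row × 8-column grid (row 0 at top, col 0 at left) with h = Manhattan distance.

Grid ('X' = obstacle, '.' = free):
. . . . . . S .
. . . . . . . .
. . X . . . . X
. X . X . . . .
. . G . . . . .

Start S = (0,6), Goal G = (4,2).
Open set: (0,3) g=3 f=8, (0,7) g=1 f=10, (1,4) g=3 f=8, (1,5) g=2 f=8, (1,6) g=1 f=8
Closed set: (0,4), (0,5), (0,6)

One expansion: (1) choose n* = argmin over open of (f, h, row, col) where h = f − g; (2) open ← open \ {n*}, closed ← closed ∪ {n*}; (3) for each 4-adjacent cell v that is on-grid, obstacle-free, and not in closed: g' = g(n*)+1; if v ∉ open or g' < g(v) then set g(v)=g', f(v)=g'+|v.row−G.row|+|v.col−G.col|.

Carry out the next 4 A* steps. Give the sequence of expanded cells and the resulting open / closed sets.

order=[(0,3) → (0,2) → (1,2) → (1,3)]; open=[(0,1) g=5 f=10, (0,7) g=1 f=10, (1,1) g=6 f=10, (1,4) g=3 f=8, (1,5) g=2 f=8, (1,6) g=1 f=8, (2,3) g=5 f=8]; closed=[(0,2), (0,3), (0,4), (0,5), (0,6), (1,2), (1,3)]

step 1: expand (0,3) (f=8, h=5) → closed; open now [(0,2) g=4 f=8, (0,7) g=1 f=10, (1,3) g=4 f=8, (1,4) g=3 f=8, (1,5) g=2 f=8, (1,6) g=1 f=8]
step 2: expand (0,2) (f=8, h=4) → closed; open now [(0,1) g=5 f=10, (0,7) g=1 f=10, (1,2) g=5 f=8, (1,3) g=4 f=8, (1,4) g=3 f=8, (1,5) g=2 f=8, (1,6) g=1 f=8]
step 3: expand (1,2) (f=8, h=3) → closed; open now [(0,1) g=5 f=10, (0,7) g=1 f=10, (1,1) g=6 f=10, (1,3) g=4 f=8, (1,4) g=3 f=8, (1,5) g=2 f=8, (1,6) g=1 f=8]
step 4: expand (1,3) (f=8, h=4) → closed; open now [(0,1) g=5 f=10, (0,7) g=1 f=10, (1,1) g=6 f=10, (1,4) g=3 f=8, (1,5) g=2 f=8, (1,6) g=1 f=8, (2,3) g=5 f=8]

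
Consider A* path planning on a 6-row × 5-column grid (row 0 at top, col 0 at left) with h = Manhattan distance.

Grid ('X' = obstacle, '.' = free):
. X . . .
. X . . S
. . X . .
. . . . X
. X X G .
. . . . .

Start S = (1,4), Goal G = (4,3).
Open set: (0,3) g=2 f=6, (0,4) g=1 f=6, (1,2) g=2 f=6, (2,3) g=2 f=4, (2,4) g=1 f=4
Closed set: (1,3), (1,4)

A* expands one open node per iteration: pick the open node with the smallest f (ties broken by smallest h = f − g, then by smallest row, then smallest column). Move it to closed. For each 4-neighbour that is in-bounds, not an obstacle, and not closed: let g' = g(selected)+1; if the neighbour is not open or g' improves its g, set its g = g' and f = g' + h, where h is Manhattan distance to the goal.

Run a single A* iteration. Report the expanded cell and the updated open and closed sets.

expanded=(2,3); open=[(0,3) g=2 f=6, (0,4) g=1 f=6, (1,2) g=2 f=6, (2,4) g=1 f=4, (3,3) g=3 f=4]; closed=[(1,3), (1,4), (2,3)]

step 1: expand (2,3) (f=4, h=2) → closed; open now [(0,3) g=2 f=6, (0,4) g=1 f=6, (1,2) g=2 f=6, (2,4) g=1 f=4, (3,3) g=3 f=4]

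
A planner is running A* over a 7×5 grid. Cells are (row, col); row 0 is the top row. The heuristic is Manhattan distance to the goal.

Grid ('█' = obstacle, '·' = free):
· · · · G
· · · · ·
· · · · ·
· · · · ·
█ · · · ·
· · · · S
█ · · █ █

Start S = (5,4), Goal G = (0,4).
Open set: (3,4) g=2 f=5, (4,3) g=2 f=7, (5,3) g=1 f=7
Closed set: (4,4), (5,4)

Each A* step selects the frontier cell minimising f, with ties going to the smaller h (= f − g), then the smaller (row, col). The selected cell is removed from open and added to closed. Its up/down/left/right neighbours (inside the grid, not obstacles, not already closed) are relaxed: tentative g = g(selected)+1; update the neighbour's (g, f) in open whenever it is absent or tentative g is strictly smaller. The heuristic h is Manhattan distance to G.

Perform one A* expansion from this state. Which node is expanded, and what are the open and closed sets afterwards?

expanded=(3,4); open=[(2,4) g=3 f=5, (3,3) g=3 f=7, (4,3) g=2 f=7, (5,3) g=1 f=7]; closed=[(3,4), (4,4), (5,4)]

step 1: expand (3,4) (f=5, h=3) → closed; open now [(2,4) g=3 f=5, (3,3) g=3 f=7, (4,3) g=2 f=7, (5,3) g=1 f=7]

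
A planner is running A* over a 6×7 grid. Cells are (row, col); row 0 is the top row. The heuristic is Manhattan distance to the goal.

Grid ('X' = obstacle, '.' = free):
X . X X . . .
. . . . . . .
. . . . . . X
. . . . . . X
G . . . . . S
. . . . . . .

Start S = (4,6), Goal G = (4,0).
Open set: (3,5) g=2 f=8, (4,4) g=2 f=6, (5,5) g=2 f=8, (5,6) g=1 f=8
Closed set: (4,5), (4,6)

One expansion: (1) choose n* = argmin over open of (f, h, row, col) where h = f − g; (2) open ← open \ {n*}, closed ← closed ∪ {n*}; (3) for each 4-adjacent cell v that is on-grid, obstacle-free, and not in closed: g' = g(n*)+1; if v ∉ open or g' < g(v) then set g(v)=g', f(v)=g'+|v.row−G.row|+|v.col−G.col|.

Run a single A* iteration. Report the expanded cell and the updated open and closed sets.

expanded=(4,4); open=[(3,4) g=3 f=8, (3,5) g=2 f=8, (4,3) g=3 f=6, (5,4) g=3 f=8, (5,5) g=2 f=8, (5,6) g=1 f=8]; closed=[(4,4), (4,5), (4,6)]

step 1: expand (4,4) (f=6, h=4) → closed; open now [(3,4) g=3 f=8, (3,5) g=2 f=8, (4,3) g=3 f=6, (5,4) g=3 f=8, (5,5) g=2 f=8, (5,6) g=1 f=8]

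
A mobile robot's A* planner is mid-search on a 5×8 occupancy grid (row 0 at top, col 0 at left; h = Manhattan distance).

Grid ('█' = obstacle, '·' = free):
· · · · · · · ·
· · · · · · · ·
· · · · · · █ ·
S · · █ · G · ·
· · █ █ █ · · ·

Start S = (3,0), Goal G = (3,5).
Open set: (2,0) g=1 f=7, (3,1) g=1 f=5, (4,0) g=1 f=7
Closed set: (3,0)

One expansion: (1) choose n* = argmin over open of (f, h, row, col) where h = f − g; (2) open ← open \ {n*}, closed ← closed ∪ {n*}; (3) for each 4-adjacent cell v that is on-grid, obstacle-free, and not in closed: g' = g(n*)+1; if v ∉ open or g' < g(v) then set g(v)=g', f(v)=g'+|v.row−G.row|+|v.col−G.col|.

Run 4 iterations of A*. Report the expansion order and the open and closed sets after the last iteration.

step 1: expand (3,1) (f=5, h=4) → closed; open now [(2,0) g=1 f=7, (2,1) g=2 f=7, (3,2) g=2 f=5, (4,0) g=1 f=7, (4,1) g=2 f=7]
step 2: expand (3,2) (f=5, h=3) → closed; open now [(2,0) g=1 f=7, (2,1) g=2 f=7, (2,2) g=3 f=7, (4,0) g=1 f=7, (4,1) g=2 f=7]
step 3: expand (2,2) (f=7, h=4) → closed; open now [(1,2) g=4 f=9, (2,0) g=1 f=7, (2,1) g=2 f=7, (2,3) g=4 f=7, (4,0) g=1 f=7, (4,1) g=2 f=7]
step 4: expand (2,3) (f=7, h=3) → closed; open now [(1,2) g=4 f=9, (1,3) g=5 f=9, (2,0) g=1 f=7, (2,1) g=2 f=7, (2,4) g=5 f=7, (4,0) g=1 f=7, (4,1) g=2 f=7]

order=[(3,1) → (3,2) → (2,2) → (2,3)]; open=[(1,2) g=4 f=9, (1,3) g=5 f=9, (2,0) g=1 f=7, (2,1) g=2 f=7, (2,4) g=5 f=7, (4,0) g=1 f=7, (4,1) g=2 f=7]; closed=[(2,2), (2,3), (3,0), (3,1), (3,2)]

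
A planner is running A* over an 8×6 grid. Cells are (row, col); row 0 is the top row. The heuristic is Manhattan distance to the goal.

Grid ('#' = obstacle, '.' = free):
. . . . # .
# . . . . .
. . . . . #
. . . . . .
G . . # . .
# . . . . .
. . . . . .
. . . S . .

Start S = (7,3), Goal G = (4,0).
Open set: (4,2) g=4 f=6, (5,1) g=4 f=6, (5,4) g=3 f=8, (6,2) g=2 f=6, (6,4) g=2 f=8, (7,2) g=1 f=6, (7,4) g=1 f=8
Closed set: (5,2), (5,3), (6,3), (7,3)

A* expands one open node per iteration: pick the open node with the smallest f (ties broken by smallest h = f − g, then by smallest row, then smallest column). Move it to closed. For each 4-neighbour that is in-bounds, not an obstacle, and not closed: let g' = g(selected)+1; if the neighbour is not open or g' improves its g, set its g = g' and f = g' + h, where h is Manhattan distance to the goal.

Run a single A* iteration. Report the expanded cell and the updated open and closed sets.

expanded=(4,2); open=[(3,2) g=5 f=8, (4,1) g=5 f=6, (5,1) g=4 f=6, (5,4) g=3 f=8, (6,2) g=2 f=6, (6,4) g=2 f=8, (7,2) g=1 f=6, (7,4) g=1 f=8]; closed=[(4,2), (5,2), (5,3), (6,3), (7,3)]

step 1: expand (4,2) (f=6, h=2) → closed; open now [(3,2) g=5 f=8, (4,1) g=5 f=6, (5,1) g=4 f=6, (5,4) g=3 f=8, (6,2) g=2 f=6, (6,4) g=2 f=8, (7,2) g=1 f=6, (7,4) g=1 f=8]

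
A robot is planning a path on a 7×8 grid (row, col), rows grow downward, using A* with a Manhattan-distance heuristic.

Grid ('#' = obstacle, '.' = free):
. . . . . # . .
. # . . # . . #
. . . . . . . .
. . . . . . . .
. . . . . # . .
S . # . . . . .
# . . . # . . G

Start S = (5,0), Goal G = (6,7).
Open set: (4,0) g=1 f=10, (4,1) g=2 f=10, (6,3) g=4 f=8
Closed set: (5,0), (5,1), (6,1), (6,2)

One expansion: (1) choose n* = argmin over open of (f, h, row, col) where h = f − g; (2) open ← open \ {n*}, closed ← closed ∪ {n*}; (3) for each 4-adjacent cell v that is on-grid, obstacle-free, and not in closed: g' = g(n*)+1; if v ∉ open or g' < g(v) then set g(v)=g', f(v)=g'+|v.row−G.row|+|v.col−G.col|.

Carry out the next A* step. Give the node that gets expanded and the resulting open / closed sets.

expanded=(6,3); open=[(4,0) g=1 f=10, (4,1) g=2 f=10, (5,3) g=5 f=10]; closed=[(5,0), (5,1), (6,1), (6,2), (6,3)]

step 1: expand (6,3) (f=8, h=4) → closed; open now [(4,0) g=1 f=10, (4,1) g=2 f=10, (5,3) g=5 f=10]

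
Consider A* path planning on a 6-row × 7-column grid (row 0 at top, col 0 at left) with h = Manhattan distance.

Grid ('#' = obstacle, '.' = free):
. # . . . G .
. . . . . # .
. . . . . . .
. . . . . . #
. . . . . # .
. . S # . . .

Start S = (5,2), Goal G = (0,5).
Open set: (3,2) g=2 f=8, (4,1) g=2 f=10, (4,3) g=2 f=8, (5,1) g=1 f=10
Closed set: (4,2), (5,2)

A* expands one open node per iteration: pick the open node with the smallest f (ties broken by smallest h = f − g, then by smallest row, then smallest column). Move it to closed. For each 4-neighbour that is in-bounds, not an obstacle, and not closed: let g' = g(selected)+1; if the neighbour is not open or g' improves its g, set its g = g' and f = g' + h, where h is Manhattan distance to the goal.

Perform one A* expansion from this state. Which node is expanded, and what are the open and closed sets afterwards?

expanded=(3,2); open=[(2,2) g=3 f=8, (3,1) g=3 f=10, (3,3) g=3 f=8, (4,1) g=2 f=10, (4,3) g=2 f=8, (5,1) g=1 f=10]; closed=[(3,2), (4,2), (5,2)]

step 1: expand (3,2) (f=8, h=6) → closed; open now [(2,2) g=3 f=8, (3,1) g=3 f=10, (3,3) g=3 f=8, (4,1) g=2 f=10, (4,3) g=2 f=8, (5,1) g=1 f=10]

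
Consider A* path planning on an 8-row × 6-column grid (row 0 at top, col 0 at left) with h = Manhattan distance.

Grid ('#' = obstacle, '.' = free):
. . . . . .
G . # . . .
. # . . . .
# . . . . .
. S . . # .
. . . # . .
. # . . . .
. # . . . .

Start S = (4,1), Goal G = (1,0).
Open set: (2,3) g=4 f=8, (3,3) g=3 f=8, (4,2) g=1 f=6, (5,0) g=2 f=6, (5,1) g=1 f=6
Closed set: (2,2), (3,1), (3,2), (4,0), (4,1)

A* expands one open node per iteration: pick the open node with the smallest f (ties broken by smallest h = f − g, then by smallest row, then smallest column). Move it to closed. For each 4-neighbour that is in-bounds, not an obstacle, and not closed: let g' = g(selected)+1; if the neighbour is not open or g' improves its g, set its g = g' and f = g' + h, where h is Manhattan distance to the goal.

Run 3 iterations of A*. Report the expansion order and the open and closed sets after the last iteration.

step 1: expand (5,0) (f=6, h=4) → closed; open now [(2,3) g=4 f=8, (3,3) g=3 f=8, (4,2) g=1 f=6, (5,1) g=1 f=6, (6,0) g=3 f=8]
step 2: expand (4,2) (f=6, h=5) → closed; open now [(2,3) g=4 f=8, (3,3) g=3 f=8, (4,3) g=2 f=8, (5,1) g=1 f=6, (5,2) g=2 f=8, (6,0) g=3 f=8]
step 3: expand (5,1) (f=6, h=5) → closed; open now [(2,3) g=4 f=8, (3,3) g=3 f=8, (4,3) g=2 f=8, (5,2) g=2 f=8, (6,0) g=3 f=8]

order=[(5,0) → (4,2) → (5,1)]; open=[(2,3) g=4 f=8, (3,3) g=3 f=8, (4,3) g=2 f=8, (5,2) g=2 f=8, (6,0) g=3 f=8]; closed=[(2,2), (3,1), (3,2), (4,0), (4,1), (4,2), (5,0), (5,1)]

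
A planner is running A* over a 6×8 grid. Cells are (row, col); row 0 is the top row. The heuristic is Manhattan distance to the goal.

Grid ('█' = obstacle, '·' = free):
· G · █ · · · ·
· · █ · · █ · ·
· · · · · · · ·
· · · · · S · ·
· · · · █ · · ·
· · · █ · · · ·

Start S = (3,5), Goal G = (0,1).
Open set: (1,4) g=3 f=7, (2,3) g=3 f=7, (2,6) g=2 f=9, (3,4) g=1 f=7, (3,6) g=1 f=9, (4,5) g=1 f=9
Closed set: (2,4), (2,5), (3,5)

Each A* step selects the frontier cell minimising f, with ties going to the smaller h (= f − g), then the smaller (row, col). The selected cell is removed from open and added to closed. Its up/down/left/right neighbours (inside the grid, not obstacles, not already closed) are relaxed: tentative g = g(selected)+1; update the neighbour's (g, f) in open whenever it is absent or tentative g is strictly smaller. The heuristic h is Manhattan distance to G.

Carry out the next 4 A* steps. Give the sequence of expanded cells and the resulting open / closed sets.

order=[(1,4) → (0,4) → (1,3) → (2,3)]; open=[(0,5) g=5 f=9, (2,2) g=4 f=7, (2,6) g=2 f=9, (3,3) g=4 f=9, (3,4) g=1 f=7, (3,6) g=1 f=9, (4,5) g=1 f=9]; closed=[(0,4), (1,3), (1,4), (2,3), (2,4), (2,5), (3,5)]

step 1: expand (1,4) (f=7, h=4) → closed; open now [(0,4) g=4 f=7, (1,3) g=4 f=7, (2,3) g=3 f=7, (2,6) g=2 f=9, (3,4) g=1 f=7, (3,6) g=1 f=9, (4,5) g=1 f=9]
step 2: expand (0,4) (f=7, h=3) → closed; open now [(0,5) g=5 f=9, (1,3) g=4 f=7, (2,3) g=3 f=7, (2,6) g=2 f=9, (3,4) g=1 f=7, (3,6) g=1 f=9, (4,5) g=1 f=9]
step 3: expand (1,3) (f=7, h=3) → closed; open now [(0,5) g=5 f=9, (2,3) g=3 f=7, (2,6) g=2 f=9, (3,4) g=1 f=7, (3,6) g=1 f=9, (4,5) g=1 f=9]
step 4: expand (2,3) (f=7, h=4) → closed; open now [(0,5) g=5 f=9, (2,2) g=4 f=7, (2,6) g=2 f=9, (3,3) g=4 f=9, (3,4) g=1 f=7, (3,6) g=1 f=9, (4,5) g=1 f=9]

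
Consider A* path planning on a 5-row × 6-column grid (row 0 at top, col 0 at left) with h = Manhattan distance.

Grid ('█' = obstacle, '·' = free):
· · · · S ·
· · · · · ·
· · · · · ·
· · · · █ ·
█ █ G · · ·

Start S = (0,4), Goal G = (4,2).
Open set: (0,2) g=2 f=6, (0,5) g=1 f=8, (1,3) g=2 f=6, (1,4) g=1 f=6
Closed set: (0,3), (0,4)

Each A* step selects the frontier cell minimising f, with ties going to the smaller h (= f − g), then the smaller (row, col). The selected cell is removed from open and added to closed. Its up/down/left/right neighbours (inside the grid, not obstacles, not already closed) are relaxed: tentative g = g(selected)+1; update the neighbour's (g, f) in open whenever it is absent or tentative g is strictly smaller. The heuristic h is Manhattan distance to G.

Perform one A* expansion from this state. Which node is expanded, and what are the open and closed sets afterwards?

expanded=(0,2); open=[(0,1) g=3 f=8, (0,5) g=1 f=8, (1,2) g=3 f=6, (1,3) g=2 f=6, (1,4) g=1 f=6]; closed=[(0,2), (0,3), (0,4)]

step 1: expand (0,2) (f=6, h=4) → closed; open now [(0,1) g=3 f=8, (0,5) g=1 f=8, (1,2) g=3 f=6, (1,3) g=2 f=6, (1,4) g=1 f=6]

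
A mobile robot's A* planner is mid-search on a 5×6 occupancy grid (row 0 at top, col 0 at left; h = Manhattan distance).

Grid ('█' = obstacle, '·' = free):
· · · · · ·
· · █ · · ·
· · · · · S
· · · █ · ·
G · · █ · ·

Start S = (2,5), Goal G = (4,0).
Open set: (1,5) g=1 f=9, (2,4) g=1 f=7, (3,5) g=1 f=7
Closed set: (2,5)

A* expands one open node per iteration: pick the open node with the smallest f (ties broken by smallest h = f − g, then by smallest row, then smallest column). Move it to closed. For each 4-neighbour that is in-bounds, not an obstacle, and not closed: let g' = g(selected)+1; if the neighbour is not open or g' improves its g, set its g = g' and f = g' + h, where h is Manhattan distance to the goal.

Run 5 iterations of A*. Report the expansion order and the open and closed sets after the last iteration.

order=[(2,4) → (2,3) → (2,2) → (2,1) → (2,0)]; open=[(1,0) g=6 f=9, (1,1) g=5 f=9, (1,3) g=3 f=9, (1,4) g=2 f=9, (1,5) g=1 f=9, (3,0) g=6 f=7, (3,1) g=5 f=7, (3,2) g=4 f=7, (3,4) g=2 f=7, (3,5) g=1 f=7]; closed=[(2,0), (2,1), (2,2), (2,3), (2,4), (2,5)]

step 1: expand (2,4) (f=7, h=6) → closed; open now [(1,4) g=2 f=9, (1,5) g=1 f=9, (2,3) g=2 f=7, (3,4) g=2 f=7, (3,5) g=1 f=7]
step 2: expand (2,3) (f=7, h=5) → closed; open now [(1,3) g=3 f=9, (1,4) g=2 f=9, (1,5) g=1 f=9, (2,2) g=3 f=7, (3,4) g=2 f=7, (3,5) g=1 f=7]
step 3: expand (2,2) (f=7, h=4) → closed; open now [(1,3) g=3 f=9, (1,4) g=2 f=9, (1,5) g=1 f=9, (2,1) g=4 f=7, (3,2) g=4 f=7, (3,4) g=2 f=7, (3,5) g=1 f=7]
step 4: expand (2,1) (f=7, h=3) → closed; open now [(1,1) g=5 f=9, (1,3) g=3 f=9, (1,4) g=2 f=9, (1,5) g=1 f=9, (2,0) g=5 f=7, (3,1) g=5 f=7, (3,2) g=4 f=7, (3,4) g=2 f=7, (3,5) g=1 f=7]
step 5: expand (2,0) (f=7, h=2) → closed; open now [(1,0) g=6 f=9, (1,1) g=5 f=9, (1,3) g=3 f=9, (1,4) g=2 f=9, (1,5) g=1 f=9, (3,0) g=6 f=7, (3,1) g=5 f=7, (3,2) g=4 f=7, (3,4) g=2 f=7, (3,5) g=1 f=7]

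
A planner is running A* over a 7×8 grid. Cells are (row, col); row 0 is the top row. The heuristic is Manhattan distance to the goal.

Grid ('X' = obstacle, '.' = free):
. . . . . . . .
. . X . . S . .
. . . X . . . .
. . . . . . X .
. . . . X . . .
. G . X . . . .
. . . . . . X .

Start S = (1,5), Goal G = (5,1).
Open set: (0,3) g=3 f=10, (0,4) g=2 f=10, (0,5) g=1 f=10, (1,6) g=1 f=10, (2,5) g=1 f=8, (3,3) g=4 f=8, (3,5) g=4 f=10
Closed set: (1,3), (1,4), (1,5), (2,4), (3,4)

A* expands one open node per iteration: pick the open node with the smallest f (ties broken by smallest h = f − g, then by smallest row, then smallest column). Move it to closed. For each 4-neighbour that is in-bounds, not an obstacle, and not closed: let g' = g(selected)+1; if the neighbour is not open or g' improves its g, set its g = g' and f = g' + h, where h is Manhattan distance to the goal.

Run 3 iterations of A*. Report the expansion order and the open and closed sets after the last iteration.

step 1: expand (3,3) (f=8, h=4) → closed; open now [(0,3) g=3 f=10, (0,4) g=2 f=10, (0,5) g=1 f=10, (1,6) g=1 f=10, (2,5) g=1 f=8, (3,2) g=5 f=8, (3,5) g=4 f=10, (4,3) g=5 f=8]
step 2: expand (3,2) (f=8, h=3) → closed; open now [(0,3) g=3 f=10, (0,4) g=2 f=10, (0,5) g=1 f=10, (1,6) g=1 f=10, (2,2) g=6 f=10, (2,5) g=1 f=8, (3,1) g=6 f=8, (3,5) g=4 f=10, (4,2) g=6 f=8, (4,3) g=5 f=8]
step 3: expand (3,1) (f=8, h=2) → closed; open now [(0,3) g=3 f=10, (0,4) g=2 f=10, (0,5) g=1 f=10, (1,6) g=1 f=10, (2,1) g=7 f=10, (2,2) g=6 f=10, (2,5) g=1 f=8, (3,0) g=7 f=10, (3,5) g=4 f=10, (4,1) g=7 f=8, (4,2) g=6 f=8, (4,3) g=5 f=8]

order=[(3,3) → (3,2) → (3,1)]; open=[(0,3) g=3 f=10, (0,4) g=2 f=10, (0,5) g=1 f=10, (1,6) g=1 f=10, (2,1) g=7 f=10, (2,2) g=6 f=10, (2,5) g=1 f=8, (3,0) g=7 f=10, (3,5) g=4 f=10, (4,1) g=7 f=8, (4,2) g=6 f=8, (4,3) g=5 f=8]; closed=[(1,3), (1,4), (1,5), (2,4), (3,1), (3,2), (3,3), (3,4)]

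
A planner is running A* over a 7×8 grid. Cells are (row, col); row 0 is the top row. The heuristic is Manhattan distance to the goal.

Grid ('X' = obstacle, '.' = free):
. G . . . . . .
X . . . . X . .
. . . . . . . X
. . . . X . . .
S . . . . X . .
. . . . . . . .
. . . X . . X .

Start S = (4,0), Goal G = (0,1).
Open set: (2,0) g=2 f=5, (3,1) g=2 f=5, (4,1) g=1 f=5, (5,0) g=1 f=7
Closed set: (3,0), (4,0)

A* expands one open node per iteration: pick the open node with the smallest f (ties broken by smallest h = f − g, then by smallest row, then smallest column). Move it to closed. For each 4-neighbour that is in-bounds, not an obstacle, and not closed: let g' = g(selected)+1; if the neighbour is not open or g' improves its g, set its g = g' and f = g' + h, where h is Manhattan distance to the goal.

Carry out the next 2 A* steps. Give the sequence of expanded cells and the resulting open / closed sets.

order=[(2,0) → (2,1)]; open=[(1,1) g=4 f=5, (2,2) g=4 f=7, (3,1) g=2 f=5, (4,1) g=1 f=5, (5,0) g=1 f=7]; closed=[(2,0), (2,1), (3,0), (4,0)]

step 1: expand (2,0) (f=5, h=3) → closed; open now [(2,1) g=3 f=5, (3,1) g=2 f=5, (4,1) g=1 f=5, (5,0) g=1 f=7]
step 2: expand (2,1) (f=5, h=2) → closed; open now [(1,1) g=4 f=5, (2,2) g=4 f=7, (3,1) g=2 f=5, (4,1) g=1 f=5, (5,0) g=1 f=7]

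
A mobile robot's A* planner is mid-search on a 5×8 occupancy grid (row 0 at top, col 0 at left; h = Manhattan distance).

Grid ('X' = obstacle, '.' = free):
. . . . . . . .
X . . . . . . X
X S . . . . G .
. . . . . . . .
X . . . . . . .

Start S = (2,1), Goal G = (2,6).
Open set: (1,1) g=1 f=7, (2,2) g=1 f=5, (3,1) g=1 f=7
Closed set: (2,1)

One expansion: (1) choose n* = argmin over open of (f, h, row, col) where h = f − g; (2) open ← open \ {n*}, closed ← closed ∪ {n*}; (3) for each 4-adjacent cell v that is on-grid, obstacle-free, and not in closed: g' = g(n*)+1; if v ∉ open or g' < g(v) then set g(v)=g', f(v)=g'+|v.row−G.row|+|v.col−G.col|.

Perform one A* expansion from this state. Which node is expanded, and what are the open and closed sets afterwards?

step 1: expand (2,2) (f=5, h=4) → closed; open now [(1,1) g=1 f=7, (1,2) g=2 f=7, (2,3) g=2 f=5, (3,1) g=1 f=7, (3,2) g=2 f=7]

expanded=(2,2); open=[(1,1) g=1 f=7, (1,2) g=2 f=7, (2,3) g=2 f=5, (3,1) g=1 f=7, (3,2) g=2 f=7]; closed=[(2,1), (2,2)]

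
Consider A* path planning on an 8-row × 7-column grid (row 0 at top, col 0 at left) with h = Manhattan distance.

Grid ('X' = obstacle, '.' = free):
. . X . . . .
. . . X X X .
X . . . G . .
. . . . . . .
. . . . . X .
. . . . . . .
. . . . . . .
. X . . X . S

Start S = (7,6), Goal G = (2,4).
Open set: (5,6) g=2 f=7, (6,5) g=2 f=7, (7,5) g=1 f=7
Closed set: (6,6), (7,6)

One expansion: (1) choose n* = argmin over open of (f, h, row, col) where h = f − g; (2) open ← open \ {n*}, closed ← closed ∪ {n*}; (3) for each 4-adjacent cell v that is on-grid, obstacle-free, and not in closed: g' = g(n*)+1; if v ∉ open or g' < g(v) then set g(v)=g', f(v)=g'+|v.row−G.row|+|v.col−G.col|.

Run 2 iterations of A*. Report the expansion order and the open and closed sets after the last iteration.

order=[(5,6) → (4,6)]; open=[(3,6) g=4 f=7, (5,5) g=3 f=7, (6,5) g=2 f=7, (7,5) g=1 f=7]; closed=[(4,6), (5,6), (6,6), (7,6)]

step 1: expand (5,6) (f=7, h=5) → closed; open now [(4,6) g=3 f=7, (5,5) g=3 f=7, (6,5) g=2 f=7, (7,5) g=1 f=7]
step 2: expand (4,6) (f=7, h=4) → closed; open now [(3,6) g=4 f=7, (5,5) g=3 f=7, (6,5) g=2 f=7, (7,5) g=1 f=7]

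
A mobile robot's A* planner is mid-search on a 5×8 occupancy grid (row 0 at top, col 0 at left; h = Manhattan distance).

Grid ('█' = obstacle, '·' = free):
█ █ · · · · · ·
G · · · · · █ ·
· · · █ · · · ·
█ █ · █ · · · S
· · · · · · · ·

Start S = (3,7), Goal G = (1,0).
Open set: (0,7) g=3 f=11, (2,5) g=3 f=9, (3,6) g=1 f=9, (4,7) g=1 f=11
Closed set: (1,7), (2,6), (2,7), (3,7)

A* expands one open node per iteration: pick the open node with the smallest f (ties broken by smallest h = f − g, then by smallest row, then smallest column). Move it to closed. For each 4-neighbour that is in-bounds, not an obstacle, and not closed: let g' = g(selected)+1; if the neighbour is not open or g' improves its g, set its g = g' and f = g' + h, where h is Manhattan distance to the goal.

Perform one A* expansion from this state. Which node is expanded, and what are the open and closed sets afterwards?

step 1: expand (2,5) (f=9, h=6) → closed; open now [(0,7) g=3 f=11, (1,5) g=4 f=9, (2,4) g=4 f=9, (3,5) g=4 f=11, (3,6) g=1 f=9, (4,7) g=1 f=11]

expanded=(2,5); open=[(0,7) g=3 f=11, (1,5) g=4 f=9, (2,4) g=4 f=9, (3,5) g=4 f=11, (3,6) g=1 f=9, (4,7) g=1 f=11]; closed=[(1,7), (2,5), (2,6), (2,7), (3,7)]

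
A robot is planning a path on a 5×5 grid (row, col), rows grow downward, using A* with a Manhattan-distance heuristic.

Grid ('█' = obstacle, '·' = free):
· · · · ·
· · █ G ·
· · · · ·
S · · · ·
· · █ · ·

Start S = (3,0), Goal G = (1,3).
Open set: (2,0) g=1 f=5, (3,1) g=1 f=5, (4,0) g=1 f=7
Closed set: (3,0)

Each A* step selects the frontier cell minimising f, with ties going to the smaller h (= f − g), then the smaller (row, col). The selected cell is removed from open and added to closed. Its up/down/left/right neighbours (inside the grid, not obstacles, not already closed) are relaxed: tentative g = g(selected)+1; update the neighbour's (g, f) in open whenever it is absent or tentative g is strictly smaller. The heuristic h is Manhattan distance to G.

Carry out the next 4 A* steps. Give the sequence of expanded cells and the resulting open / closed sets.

step 1: expand (2,0) (f=5, h=4) → closed; open now [(1,0) g=2 f=5, (2,1) g=2 f=5, (3,1) g=1 f=5, (4,0) g=1 f=7]
step 2: expand (1,0) (f=5, h=3) → closed; open now [(0,0) g=3 f=7, (1,1) g=3 f=5, (2,1) g=2 f=5, (3,1) g=1 f=5, (4,0) g=1 f=7]
step 3: expand (1,1) (f=5, h=2) → closed; open now [(0,0) g=3 f=7, (0,1) g=4 f=7, (2,1) g=2 f=5, (3,1) g=1 f=5, (4,0) g=1 f=7]
step 4: expand (2,1) (f=5, h=3) → closed; open now [(0,0) g=3 f=7, (0,1) g=4 f=7, (2,2) g=3 f=5, (3,1) g=1 f=5, (4,0) g=1 f=7]

order=[(2,0) → (1,0) → (1,1) → (2,1)]; open=[(0,0) g=3 f=7, (0,1) g=4 f=7, (2,2) g=3 f=5, (3,1) g=1 f=5, (4,0) g=1 f=7]; closed=[(1,0), (1,1), (2,0), (2,1), (3,0)]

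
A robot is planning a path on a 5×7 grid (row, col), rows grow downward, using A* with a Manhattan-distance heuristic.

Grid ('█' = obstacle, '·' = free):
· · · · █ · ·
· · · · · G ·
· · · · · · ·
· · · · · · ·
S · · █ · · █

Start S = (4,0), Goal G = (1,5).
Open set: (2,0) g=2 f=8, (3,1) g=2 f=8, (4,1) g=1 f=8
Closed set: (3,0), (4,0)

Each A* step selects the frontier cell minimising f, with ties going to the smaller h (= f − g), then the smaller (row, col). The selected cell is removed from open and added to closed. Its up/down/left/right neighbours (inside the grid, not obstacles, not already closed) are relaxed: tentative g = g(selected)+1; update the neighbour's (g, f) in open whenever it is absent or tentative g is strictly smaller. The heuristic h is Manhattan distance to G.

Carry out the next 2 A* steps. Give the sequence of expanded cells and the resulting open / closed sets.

step 1: expand (2,0) (f=8, h=6) → closed; open now [(1,0) g=3 f=8, (2,1) g=3 f=8, (3,1) g=2 f=8, (4,1) g=1 f=8]
step 2: expand (1,0) (f=8, h=5) → closed; open now [(0,0) g=4 f=10, (1,1) g=4 f=8, (2,1) g=3 f=8, (3,1) g=2 f=8, (4,1) g=1 f=8]

order=[(2,0) → (1,0)]; open=[(0,0) g=4 f=10, (1,1) g=4 f=8, (2,1) g=3 f=8, (3,1) g=2 f=8, (4,1) g=1 f=8]; closed=[(1,0), (2,0), (3,0), (4,0)]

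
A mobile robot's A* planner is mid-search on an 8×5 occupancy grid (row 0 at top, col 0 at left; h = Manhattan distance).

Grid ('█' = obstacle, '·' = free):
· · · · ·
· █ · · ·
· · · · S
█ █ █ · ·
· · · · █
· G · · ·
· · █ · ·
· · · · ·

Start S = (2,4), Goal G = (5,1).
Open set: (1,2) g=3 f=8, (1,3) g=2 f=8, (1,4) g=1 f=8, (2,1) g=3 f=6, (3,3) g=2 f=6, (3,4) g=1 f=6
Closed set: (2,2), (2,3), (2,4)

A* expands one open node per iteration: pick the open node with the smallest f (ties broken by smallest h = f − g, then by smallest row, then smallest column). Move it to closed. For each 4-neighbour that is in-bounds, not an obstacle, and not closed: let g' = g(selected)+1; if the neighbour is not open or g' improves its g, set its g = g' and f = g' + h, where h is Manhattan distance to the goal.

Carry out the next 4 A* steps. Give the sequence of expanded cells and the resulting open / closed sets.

order=[(2,1) → (3,3) → (4,3) → (4,2)]; open=[(1,2) g=3 f=8, (1,3) g=2 f=8, (1,4) g=1 f=8, (2,0) g=4 f=8, (3,4) g=1 f=6, (4,1) g=5 f=6, (5,2) g=5 f=6, (5,3) g=4 f=6]; closed=[(2,1), (2,2), (2,3), (2,4), (3,3), (4,2), (4,3)]

step 1: expand (2,1) (f=6, h=3) → closed; open now [(1,2) g=3 f=8, (1,3) g=2 f=8, (1,4) g=1 f=8, (2,0) g=4 f=8, (3,3) g=2 f=6, (3,4) g=1 f=6]
step 2: expand (3,3) (f=6, h=4) → closed; open now [(1,2) g=3 f=8, (1,3) g=2 f=8, (1,4) g=1 f=8, (2,0) g=4 f=8, (3,4) g=1 f=6, (4,3) g=3 f=6]
step 3: expand (4,3) (f=6, h=3) → closed; open now [(1,2) g=3 f=8, (1,3) g=2 f=8, (1,4) g=1 f=8, (2,0) g=4 f=8, (3,4) g=1 f=6, (4,2) g=4 f=6, (5,3) g=4 f=6]
step 4: expand (4,2) (f=6, h=2) → closed; open now [(1,2) g=3 f=8, (1,3) g=2 f=8, (1,4) g=1 f=8, (2,0) g=4 f=8, (3,4) g=1 f=6, (4,1) g=5 f=6, (5,2) g=5 f=6, (5,3) g=4 f=6]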